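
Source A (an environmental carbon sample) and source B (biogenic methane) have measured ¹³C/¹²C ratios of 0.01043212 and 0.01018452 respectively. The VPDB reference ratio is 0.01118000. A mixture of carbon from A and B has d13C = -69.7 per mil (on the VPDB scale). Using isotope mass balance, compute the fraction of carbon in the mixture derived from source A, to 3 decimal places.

0.873

δ_A = (0.01043212/0.01118000 − 1)×1000 = (0.933106 − 1)×1000 = -66.894 per mil
δ_B = (0.01018452/0.01118000 − 1)×1000 = (0.910959 − 1)×1000 = -89.041 per mil
f_A = (δ_mix − δ_B)/(δ_A − δ_B) = (-69.7 − (-89.041))/(-66.894 − (-89.041))
f_A = 19.341 / 22.147 = 0.8733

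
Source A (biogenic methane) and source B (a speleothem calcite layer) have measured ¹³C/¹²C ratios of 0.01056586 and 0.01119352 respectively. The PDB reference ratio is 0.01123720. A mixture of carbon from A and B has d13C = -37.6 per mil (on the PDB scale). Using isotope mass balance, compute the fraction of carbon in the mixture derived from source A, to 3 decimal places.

0.604

δ_A = (0.01056586/0.01123720 − 1)×1000 = (0.940257 − 1)×1000 = -59.743 per mil
δ_B = (0.01119352/0.01123720 − 1)×1000 = (0.996113 − 1)×1000 = -3.887 per mil
f_A = (δ_mix − δ_B)/(δ_A − δ_B) = (-37.6 − (-3.887))/(-59.743 − (-3.887))
f_A = -33.713 / -55.856 = 0.6036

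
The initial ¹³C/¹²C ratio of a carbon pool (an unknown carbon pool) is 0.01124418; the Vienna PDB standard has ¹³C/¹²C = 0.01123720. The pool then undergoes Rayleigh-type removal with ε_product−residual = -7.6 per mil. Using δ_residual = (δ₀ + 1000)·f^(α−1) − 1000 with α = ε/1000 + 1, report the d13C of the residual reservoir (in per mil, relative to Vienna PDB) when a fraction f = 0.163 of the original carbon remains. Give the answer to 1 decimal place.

14.5 per mil

δ₀ = (0.01124418/0.01123720 − 1)×1000 = (1.000621 − 1)×1000 = 0.621 per mil
α − 1 = ε/1000 = -0.0076
f^(α−1) = 0.163^(-0.0076) = 1.013882
δ_res = (0.621 + 1000) × 1.013882 − 1000 = 1014.512 − 1000 = 14.51 per mil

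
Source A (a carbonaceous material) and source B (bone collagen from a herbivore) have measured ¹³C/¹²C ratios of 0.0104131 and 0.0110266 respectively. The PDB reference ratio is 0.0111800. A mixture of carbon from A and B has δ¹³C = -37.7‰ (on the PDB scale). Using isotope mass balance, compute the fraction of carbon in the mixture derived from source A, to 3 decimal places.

0.437

δ_A = (0.0104131/0.0111800 − 1)×1000 = (0.931404 − 1)×1000 = -68.596‰
δ_B = (0.0110266/0.0111800 − 1)×1000 = (0.986279 − 1)×1000 = -13.721‰
f_A = (δ_mix − δ_B)/(δ_A − δ_B) = (-37.7 − (-13.721))/(-68.596 − (-13.721))
f_A = -23.979 / -54.875 = 0.4370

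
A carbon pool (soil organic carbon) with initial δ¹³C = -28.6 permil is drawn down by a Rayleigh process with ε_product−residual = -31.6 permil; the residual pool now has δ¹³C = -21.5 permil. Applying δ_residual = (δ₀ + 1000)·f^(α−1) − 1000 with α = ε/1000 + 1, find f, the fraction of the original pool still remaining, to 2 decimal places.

α − 1 = ε/1000 = -0.0316
(δ_res + 1000)/(δ₀ + 1000) = (-21.5 + 1000)/(-28.6 + 1000) = 978.5/971.4 = 1.007309
f = 1.007309^(1/-0.0316) = exp(ln(1.007309)/-0.0316) = exp(0.00728/-0.0316)
f = exp(-0.2305) = 0.7942

0.79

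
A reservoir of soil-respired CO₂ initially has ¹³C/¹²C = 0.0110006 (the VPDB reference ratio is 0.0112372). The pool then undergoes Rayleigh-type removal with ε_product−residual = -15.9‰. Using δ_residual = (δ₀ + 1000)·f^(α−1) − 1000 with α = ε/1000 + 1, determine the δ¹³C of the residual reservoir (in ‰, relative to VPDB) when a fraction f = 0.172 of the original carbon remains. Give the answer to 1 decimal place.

6.7‰

δ₀ = (0.0110006/0.0112372 − 1)×1000 = (0.978945 − 1)×1000 = -21.055‰
α − 1 = ε/1000 = -0.0159
f^(α−1) = 0.172^(-0.0159) = 1.028383
δ_res = (-21.055 + 1000) × 1.028383 − 1000 = 1006.731 − 1000 = 6.73‰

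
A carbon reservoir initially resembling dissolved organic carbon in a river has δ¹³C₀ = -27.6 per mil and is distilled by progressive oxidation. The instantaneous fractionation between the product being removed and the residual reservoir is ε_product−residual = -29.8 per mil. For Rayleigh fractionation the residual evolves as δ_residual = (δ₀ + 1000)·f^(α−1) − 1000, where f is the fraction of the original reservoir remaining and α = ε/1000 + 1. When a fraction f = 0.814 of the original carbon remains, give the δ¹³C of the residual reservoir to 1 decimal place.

-21.6 per mil

Rayleigh residual: δ_res = (δ₀ + 1000)·f^(α−1) − 1000
α = ε/1000 + 1 = 0.97020, so α − 1 = -0.02980
f^(α−1) = 0.814^(-0.02980) = 1.006152
δ_res = (-27.6 + 1000) × 1.006152 − 1000 = 978.382 − 1000 = -21.62 per mil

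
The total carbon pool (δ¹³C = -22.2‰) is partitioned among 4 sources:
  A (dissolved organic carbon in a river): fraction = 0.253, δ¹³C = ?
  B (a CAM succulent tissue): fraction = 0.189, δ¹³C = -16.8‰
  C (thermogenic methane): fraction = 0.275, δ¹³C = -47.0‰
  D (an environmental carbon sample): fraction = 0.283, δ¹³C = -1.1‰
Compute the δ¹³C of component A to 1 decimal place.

Isotope mass balance: δ_bulk = Σ fᵢ·δᵢ.
-22.2 = 0.253×δ_A + 0.189×(-16.8) + 0.275×(-47.0) + 0.283×(-1.1)
0.253·δ_A = -22.2 − (-16.412) = -5.788
δ_A = -5.788 / 0.253 = -22.88‰

-22.9‰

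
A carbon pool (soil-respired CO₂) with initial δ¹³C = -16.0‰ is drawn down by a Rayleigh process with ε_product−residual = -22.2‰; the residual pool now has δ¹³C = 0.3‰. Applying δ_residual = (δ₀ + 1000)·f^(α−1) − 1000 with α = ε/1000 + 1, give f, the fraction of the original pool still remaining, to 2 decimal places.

α − 1 = ε/1000 = -0.0222
(δ_res + 1000)/(δ₀ + 1000) = (0.3 + 1000)/(-16.0 + 1000) = 1000.3/984.0 = 1.016565
f = 1.016565^(1/-0.0222) = exp(ln(1.016565)/-0.0222) = exp(0.01643/-0.0222)
f = exp(-0.7401) = 0.4771

0.48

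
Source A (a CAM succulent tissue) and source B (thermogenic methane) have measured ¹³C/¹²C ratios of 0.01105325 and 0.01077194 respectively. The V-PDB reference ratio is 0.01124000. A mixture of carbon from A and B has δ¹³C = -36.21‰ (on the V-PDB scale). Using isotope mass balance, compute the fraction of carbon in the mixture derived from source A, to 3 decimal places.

0.217

δ_A = (0.01105325/0.01124000 − 1)×1000 = (0.983385 − 1)×1000 = -16.615‰
δ_B = (0.01077194/0.01124000 − 1)×1000 = (0.958358 − 1)×1000 = -41.642‰
f_A = (δ_mix − δ_B)/(δ_A − δ_B) = (-36.21 − (-41.642))/(-16.615 − (-41.642))
f_A = 5.432 / 25.028 = 0.2171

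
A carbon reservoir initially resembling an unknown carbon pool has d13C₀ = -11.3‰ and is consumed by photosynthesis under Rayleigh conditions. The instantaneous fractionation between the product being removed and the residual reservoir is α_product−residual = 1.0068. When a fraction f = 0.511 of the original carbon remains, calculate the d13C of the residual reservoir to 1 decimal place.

-15.8‰

Rayleigh residual: δ_res = (δ₀ + 1000)·f^(α−1) − 1000
α − 1 = 0.00680
f^(α−1) = 0.511^(0.00680) = 0.995445
δ_res = (-11.3 + 1000) × 0.995445 − 1000 = 984.196 − 1000 = -15.80‰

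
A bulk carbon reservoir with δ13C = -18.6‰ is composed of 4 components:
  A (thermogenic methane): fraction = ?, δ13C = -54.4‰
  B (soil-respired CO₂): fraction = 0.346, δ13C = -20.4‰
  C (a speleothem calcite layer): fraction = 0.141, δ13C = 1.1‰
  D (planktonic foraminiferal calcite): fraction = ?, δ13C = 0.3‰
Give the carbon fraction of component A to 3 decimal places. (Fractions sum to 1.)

Let f_A and f_D be the unknown fractions; fractions sum to 1 so f_A + f_D = 0.513.
Mass balance: Σ fᵢ·δᵢ = δ_bulk ⇒ f_A·(-54.4) + f_D·(0.3) = -18.6 − (-6.903) = -11.697
Substitute f_D = 0.513 − f_A:
f_A·(-54.4 − 0.3) = -11.697 − 0.513×(0.3) = -11.851
f_A = -11.851 / -54.7 = 0.2166

0.217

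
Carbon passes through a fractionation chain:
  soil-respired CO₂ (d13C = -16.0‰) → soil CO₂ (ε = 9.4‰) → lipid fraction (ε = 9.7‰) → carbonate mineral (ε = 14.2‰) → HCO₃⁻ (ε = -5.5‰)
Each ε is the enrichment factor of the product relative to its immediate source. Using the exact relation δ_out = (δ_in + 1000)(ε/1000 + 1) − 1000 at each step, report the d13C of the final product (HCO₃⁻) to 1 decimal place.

11.5‰

step 1: δ = (-16.00 + 1000)·(9.4/1000 + 1) − 1000 = -6.75‰
step 2: δ = (-6.75 + 1000)·(9.7/1000 + 1) − 1000 = 2.88‰
step 3: δ = (2.88 + 1000)·(14.2/1000 + 1) − 1000 = 17.13‰
step 4: δ = (17.13 + 1000)·(-5.5/1000 + 1) − 1000 = 11.53‰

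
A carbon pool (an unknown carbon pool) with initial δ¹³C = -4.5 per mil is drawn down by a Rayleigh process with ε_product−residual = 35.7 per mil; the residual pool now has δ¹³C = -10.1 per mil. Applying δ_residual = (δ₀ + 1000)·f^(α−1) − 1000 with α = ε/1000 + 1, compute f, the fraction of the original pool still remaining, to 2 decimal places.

α − 1 = ε/1000 = 0.0357
(δ_res + 1000)/(δ₀ + 1000) = (-10.1 + 1000)/(-4.5 + 1000) = 989.9/995.5 = 0.994375
f = 0.994375^(1/0.0357) = exp(ln(0.994375)/0.0357) = exp(-0.00564/0.0357)
f = exp(-0.1580) = 0.8538

0.85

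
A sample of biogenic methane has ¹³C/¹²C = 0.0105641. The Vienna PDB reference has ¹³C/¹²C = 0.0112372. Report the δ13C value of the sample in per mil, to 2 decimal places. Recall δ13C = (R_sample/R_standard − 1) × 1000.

δ13C = (R_sample / R_standard − 1) × 1000
R_sample / R_standard = 0.0105641 / 0.0112372 = 0.940101
δ13C = (0.940101 − 1) × 1000 = -59.899 per mil

-59.90 per mil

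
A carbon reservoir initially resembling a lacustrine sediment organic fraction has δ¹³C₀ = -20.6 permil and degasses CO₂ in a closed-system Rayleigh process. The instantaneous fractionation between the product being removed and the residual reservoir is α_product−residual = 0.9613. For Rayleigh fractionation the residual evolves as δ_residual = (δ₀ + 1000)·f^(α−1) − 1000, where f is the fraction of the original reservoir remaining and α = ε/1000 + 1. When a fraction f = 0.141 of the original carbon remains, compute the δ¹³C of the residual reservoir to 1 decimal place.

56.5 permil

Rayleigh residual: δ_res = (δ₀ + 1000)·f^(α−1) − 1000
α − 1 = -0.03870
f^(α−1) = 0.141^(-0.03870) = 1.078761
δ_res = (-20.6 + 1000) × 1.078761 − 1000 = 1056.538 − 1000 = 56.54 permil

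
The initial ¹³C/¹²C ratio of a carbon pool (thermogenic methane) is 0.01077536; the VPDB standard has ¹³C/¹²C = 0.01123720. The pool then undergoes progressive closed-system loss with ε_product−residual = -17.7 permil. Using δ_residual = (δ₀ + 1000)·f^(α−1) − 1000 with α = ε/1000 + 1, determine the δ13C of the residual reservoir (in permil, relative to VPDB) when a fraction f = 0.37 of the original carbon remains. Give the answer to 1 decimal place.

-24.1 permil

δ₀ = (0.01077536/0.01123720 − 1)×1000 = (0.958901 − 1)×1000 = -41.099 permil
α − 1 = ε/1000 = -0.0177
f^(α−1) = 0.37^(-0.0177) = 1.017754
δ_res = (-41.099 + 1000) × 1.017754 − 1000 = 975.925 − 1000 = -24.07 permil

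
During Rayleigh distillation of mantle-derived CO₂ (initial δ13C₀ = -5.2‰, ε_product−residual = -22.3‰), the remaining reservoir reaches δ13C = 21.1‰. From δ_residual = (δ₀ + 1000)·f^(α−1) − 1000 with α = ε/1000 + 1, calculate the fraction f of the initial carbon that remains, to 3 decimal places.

0.310

α − 1 = ε/1000 = -0.0223
(δ_res + 1000)/(δ₀ + 1000) = (21.1 + 1000)/(-5.2 + 1000) = 1021.1/994.8 = 1.026437
f = 1.026437^(1/-0.0223) = exp(ln(1.026437)/-0.0223) = exp(0.02609/-0.0223)
f = exp(-1.1701) = 0.3103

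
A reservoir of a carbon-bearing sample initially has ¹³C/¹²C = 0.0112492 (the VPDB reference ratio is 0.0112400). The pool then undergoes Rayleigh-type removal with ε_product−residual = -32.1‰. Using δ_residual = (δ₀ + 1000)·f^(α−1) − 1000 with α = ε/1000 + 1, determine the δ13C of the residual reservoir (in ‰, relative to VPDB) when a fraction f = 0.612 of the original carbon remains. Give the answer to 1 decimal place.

16.7‰

δ₀ = (0.0112492/0.0112400 − 1)×1000 = (1.000819 − 1)×1000 = 0.819‰
α − 1 = ε/1000 = -0.0321
f^(α−1) = 0.612^(-0.0321) = 1.015887
δ_res = (0.819 + 1000) × 1.015887 − 1000 = 1016.718 − 1000 = 16.72‰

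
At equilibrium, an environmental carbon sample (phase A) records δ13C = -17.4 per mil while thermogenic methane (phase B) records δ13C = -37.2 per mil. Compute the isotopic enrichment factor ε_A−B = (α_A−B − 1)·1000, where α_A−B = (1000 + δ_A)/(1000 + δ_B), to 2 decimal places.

α_A−B = (1000 + -17.4) / (1000 + -37.2) = 982.6 / 962.8 = 1.020565
ε_A−B = (1.020565 − 1) × 1000 = 20.565 per mil
(The approximation ε ≈ δ_A − δ_B would give 19.8 per mil.)

20.57 per mil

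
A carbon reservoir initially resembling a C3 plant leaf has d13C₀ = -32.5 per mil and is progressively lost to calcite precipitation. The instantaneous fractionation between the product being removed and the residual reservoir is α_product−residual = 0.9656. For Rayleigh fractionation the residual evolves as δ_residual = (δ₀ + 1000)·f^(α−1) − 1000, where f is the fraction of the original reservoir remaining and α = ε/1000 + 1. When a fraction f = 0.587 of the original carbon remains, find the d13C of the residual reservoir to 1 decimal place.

Rayleigh residual: δ_res = (δ₀ + 1000)·f^(α−1) − 1000
α − 1 = -0.03440
f^(α−1) = 0.587^(-0.03440) = 1.018495
δ_res = (-32.5 + 1000) × 1.018495 − 1000 = 985.394 − 1000 = -14.61 per mil

-14.6 per mil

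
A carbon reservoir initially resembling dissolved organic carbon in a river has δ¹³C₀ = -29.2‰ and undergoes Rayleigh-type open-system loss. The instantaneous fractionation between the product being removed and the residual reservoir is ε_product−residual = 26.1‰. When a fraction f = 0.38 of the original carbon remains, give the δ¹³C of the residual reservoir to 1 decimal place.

Rayleigh residual: δ_res = (δ₀ + 1000)·f^(α−1) − 1000
α = ε/1000 + 1 = 1.02610, so α − 1 = 0.02610
f^(α−1) = 0.38^(0.02610) = 0.975062
δ_res = (-29.2 + 1000) × 0.975062 − 1000 = 946.590 − 1000 = -53.41‰

-53.4‰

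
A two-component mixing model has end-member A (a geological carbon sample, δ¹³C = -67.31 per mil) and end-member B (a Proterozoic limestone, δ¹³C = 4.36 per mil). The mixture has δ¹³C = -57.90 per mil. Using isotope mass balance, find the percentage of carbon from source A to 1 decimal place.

86.9%

δ_mix = f_A·δ_A + (1 − f_A)·δ_B  ⇒  f_A = (δ_mix − δ_B)/(δ_A − δ_B)
f_A = (-57.90 − (4.36)) / (-67.31 − (4.36))
f_A = -62.26 / -71.67 = 0.8687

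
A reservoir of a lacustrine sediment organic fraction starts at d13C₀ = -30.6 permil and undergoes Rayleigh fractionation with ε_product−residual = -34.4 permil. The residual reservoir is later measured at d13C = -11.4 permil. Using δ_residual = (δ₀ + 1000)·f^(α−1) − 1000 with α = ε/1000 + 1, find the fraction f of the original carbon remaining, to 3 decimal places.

α − 1 = ε/1000 = -0.0344
(δ_res + 1000)/(δ₀ + 1000) = (-11.4 + 1000)/(-30.6 + 1000) = 988.6/969.4 = 1.019806
f = 1.019806^(1/-0.0344) = exp(ln(1.019806)/-0.0344) = exp(0.01961/-0.0344)
f = exp(-0.5701) = 0.5655

0.565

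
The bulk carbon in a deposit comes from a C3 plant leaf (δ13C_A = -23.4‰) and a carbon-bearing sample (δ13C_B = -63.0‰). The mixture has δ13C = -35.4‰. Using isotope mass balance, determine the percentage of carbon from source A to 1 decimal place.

δ_mix = f_A·δ_A + (1 − f_A)·δ_B  ⇒  f_A = (δ_mix − δ_B)/(δ_A − δ_B)
f_A = (-35.4 − (-63.0)) / (-23.4 − (-63.0))
f_A = 27.6 / 39.6 = 0.6970

69.7%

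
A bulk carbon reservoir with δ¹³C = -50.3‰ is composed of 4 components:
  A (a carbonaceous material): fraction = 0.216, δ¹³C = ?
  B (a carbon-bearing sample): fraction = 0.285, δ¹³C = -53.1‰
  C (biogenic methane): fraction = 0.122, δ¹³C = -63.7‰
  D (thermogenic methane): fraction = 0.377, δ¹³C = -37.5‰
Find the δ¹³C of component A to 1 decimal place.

-61.4‰

Isotope mass balance: δ_bulk = Σ fᵢ·δᵢ.
-50.3 = 0.216×δ_A + 0.285×(-53.1) + 0.122×(-63.7) + 0.377×(-37.5)
0.216·δ_A = -50.3 − (-37.042) = -13.258
δ_A = -13.258 / 0.216 = -61.38‰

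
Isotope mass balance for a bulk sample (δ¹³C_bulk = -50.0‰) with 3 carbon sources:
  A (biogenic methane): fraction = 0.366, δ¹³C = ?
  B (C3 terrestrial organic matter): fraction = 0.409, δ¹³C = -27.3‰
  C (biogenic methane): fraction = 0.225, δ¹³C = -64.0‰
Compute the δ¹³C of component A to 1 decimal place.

-66.8‰

Isotope mass balance: δ_bulk = Σ fᵢ·δᵢ.
-50.0 = 0.366×δ_A + 0.409×(-27.3) + 0.225×(-64.0)
0.366·δ_A = -50.0 − (-25.566) = -24.434
δ_A = -24.434 / 0.366 = -66.76‰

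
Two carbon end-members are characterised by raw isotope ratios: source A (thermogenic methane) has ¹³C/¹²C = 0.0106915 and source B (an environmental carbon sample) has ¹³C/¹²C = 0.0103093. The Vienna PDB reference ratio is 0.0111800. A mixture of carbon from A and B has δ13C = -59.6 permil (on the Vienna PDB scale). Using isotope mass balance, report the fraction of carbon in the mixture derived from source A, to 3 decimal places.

δ_A = (0.0106915/0.0111800 − 1)×1000 = (0.956306 − 1)×1000 = -43.694 permil
δ_B = (0.0103093/0.0111800 − 1)×1000 = (0.922120 − 1)×1000 = -77.880 permil
f_A = (δ_mix − δ_B)/(δ_A − δ_B) = (-59.6 − (-77.880))/(-43.694 − (-77.880))
f_A = 18.280 / 34.186 = 0.5347

0.535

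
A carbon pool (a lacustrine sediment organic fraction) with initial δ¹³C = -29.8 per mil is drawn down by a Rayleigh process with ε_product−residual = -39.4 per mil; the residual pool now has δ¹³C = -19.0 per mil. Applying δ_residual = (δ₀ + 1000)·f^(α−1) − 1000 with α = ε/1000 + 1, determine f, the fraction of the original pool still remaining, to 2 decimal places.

0.76

α − 1 = ε/1000 = -0.0394
(δ_res + 1000)/(δ₀ + 1000) = (-19.0 + 1000)/(-29.8 + 1000) = 981.0/970.2 = 1.011132
f = 1.011132^(1/-0.0394) = exp(ln(1.011132)/-0.0394) = exp(0.01107/-0.0394)
f = exp(-0.2810) = 0.7551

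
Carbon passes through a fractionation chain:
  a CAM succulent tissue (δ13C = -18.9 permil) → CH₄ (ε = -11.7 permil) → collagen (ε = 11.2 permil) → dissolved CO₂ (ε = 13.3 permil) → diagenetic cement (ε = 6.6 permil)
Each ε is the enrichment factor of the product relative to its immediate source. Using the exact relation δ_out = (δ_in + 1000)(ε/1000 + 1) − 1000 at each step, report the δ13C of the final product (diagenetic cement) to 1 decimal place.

step 1: δ = (-18.90 + 1000)·(-11.7/1000 + 1) − 1000 = -30.38 permil
step 2: δ = (-30.38 + 1000)·(11.2/1000 + 1) − 1000 = -19.52 permil
step 3: δ = (-19.52 + 1000)·(13.3/1000 + 1) − 1000 = -6.48 permil
step 4: δ = (-6.48 + 1000)·(6.6/1000 + 1) − 1000 = 0.08 permil

0.1 permil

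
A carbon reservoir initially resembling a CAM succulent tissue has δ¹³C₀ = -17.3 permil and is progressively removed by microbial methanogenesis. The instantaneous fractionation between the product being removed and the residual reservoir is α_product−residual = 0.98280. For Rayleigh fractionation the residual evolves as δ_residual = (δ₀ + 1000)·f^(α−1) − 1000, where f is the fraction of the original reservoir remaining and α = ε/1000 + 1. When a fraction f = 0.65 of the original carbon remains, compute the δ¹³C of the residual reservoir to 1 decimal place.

-10.0 permil

Rayleigh residual: δ_res = (δ₀ + 1000)·f^(α−1) − 1000
α − 1 = -0.01720
f^(α−1) = 0.65^(-0.01720) = 1.007437
δ_res = (-17.3 + 1000) × 1.007437 − 1000 = 990.008 − 1000 = -9.99 permil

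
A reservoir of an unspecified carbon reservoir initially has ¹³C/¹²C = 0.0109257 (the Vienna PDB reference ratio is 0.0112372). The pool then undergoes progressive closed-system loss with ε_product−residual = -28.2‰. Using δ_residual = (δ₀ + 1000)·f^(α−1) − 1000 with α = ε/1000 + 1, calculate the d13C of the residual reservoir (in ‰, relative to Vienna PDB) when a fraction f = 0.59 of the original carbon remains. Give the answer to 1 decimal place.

δ₀ = (0.0109257/0.0112372 − 1)×1000 = (0.972280 − 1)×1000 = -27.720‰
α − 1 = ε/1000 = -0.0282
f^(α−1) = 0.59^(-0.0282) = 1.014990
δ_res = (-27.720 + 1000) × 1.014990 − 1000 = 986.855 − 1000 = -13.15‰

-13.1‰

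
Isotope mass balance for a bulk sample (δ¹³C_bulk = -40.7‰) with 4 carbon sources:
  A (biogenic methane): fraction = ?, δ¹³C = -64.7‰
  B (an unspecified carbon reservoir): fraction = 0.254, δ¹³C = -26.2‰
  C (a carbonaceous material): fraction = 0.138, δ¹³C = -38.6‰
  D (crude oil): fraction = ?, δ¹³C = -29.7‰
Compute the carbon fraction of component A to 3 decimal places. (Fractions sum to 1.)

Let f_A and f_D be the unknown fractions; fractions sum to 1 so f_A + f_D = 0.608.
Mass balance: Σ fᵢ·δᵢ = δ_bulk ⇒ f_A·(-64.7) + f_D·(-29.7) = -40.7 − (-11.982) = -28.718
Substitute f_D = 0.608 − f_A:
f_A·(-64.7 − -29.7) = -28.718 − 0.608×(-29.7) = -10.661
f_A = -10.661 / -35.0 = 0.3046

0.305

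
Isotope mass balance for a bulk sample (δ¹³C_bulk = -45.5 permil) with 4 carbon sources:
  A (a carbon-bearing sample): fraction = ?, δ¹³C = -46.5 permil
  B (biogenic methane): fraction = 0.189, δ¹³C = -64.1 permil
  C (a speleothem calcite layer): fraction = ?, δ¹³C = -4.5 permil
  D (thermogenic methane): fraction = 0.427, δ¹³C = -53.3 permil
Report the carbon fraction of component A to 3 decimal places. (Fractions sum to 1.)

0.212

Let f_A and f_C be the unknown fractions; fractions sum to 1 so f_A + f_C = 0.384.
Mass balance: Σ fᵢ·δᵢ = δ_bulk ⇒ f_A·(-46.5) + f_C·(-4.5) = -45.5 − (-34.874) = -10.626
Substitute f_C = 0.384 − f_A:
f_A·(-46.5 − -4.5) = -10.626 − 0.384×(-4.5) = -8.898
f_A = -8.898 / -42.0 = 0.2119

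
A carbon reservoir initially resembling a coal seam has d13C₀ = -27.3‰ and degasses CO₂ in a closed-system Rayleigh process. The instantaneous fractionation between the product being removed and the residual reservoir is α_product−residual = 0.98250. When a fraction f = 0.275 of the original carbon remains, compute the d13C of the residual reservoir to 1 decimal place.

Rayleigh residual: δ_res = (δ₀ + 1000)·f^(α−1) − 1000
α − 1 = -0.01750
f^(α−1) = 0.275^(-0.01750) = 1.022849
δ_res = (-27.3 + 1000) × 1.022849 − 1000 = 994.926 − 1000 = -5.07‰

-5.1‰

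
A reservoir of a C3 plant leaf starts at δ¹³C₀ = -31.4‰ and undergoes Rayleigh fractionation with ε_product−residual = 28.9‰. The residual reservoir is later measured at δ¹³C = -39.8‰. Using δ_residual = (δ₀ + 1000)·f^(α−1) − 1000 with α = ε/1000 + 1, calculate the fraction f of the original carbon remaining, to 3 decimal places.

α − 1 = ε/1000 = 0.0289
(δ_res + 1000)/(δ₀ + 1000) = (-39.8 + 1000)/(-31.4 + 1000) = 960.2/968.6 = 0.991328
f = 0.991328^(1/0.0289) = exp(ln(0.991328)/0.0289) = exp(-0.00871/0.0289)
f = exp(-0.3014) = 0.7398

0.740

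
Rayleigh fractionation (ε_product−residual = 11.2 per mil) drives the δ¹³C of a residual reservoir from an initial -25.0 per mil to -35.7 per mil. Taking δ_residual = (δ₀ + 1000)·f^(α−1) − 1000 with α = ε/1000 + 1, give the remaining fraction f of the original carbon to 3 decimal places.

0.373

α − 1 = ε/1000 = 0.0112
(δ_res + 1000)/(δ₀ + 1000) = (-35.7 + 1000)/(-25.0 + 1000) = 964.3/975.0 = 0.989026
f = 0.989026^(1/0.0112) = exp(ln(0.989026)/0.0112) = exp(-0.01104/0.0112)
f = exp(-0.9853) = 0.3733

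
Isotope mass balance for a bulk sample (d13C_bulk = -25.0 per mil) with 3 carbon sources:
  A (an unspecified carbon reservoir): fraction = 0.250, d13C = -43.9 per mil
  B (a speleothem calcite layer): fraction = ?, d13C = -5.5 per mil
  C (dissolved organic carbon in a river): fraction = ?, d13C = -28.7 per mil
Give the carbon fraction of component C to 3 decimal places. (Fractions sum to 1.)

Let f_C and f_B be the unknown fractions; fractions sum to 1 so f_C + f_B = 0.750.
Mass balance: Σ fᵢ·δᵢ = δ_bulk ⇒ f_C·(-28.7) + f_B·(-5.5) = -25.0 − (-10.975) = -14.025
Substitute f_B = 0.750 − f_C:
f_C·(-28.7 − -5.5) = -14.025 − 0.750×(-5.5) = -9.900
f_C = -9.900 / -23.2 = 0.4267

0.427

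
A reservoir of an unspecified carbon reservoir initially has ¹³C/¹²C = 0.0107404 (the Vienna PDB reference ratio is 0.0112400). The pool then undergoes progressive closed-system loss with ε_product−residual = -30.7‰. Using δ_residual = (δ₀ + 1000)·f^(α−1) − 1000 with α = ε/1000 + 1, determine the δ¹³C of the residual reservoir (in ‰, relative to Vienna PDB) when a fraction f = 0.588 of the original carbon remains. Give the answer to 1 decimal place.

δ₀ = (0.0107404/0.0112400 − 1)×1000 = (0.955552 − 1)×1000 = -44.448‰
α − 1 = ε/1000 = -0.0307
f^(α−1) = 0.588^(-0.0307) = 1.016436
δ_res = (-44.448 + 1000) × 1.016436 − 1000 = 971.257 − 1000 = -28.74‰

-28.7‰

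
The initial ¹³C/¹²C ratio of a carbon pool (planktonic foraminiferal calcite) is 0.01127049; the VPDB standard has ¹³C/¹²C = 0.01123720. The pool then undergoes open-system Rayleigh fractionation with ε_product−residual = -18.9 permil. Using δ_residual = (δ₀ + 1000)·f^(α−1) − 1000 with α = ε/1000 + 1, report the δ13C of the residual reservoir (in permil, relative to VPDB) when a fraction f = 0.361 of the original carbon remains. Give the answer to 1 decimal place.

δ₀ = (0.01127049/0.01123720 − 1)×1000 = (1.002962 − 1)×1000 = 2.962 permil
α − 1 = ε/1000 = -0.0189
f^(α−1) = 0.361^(-0.0189) = 1.019443
δ_res = (2.962 + 1000) × 1.019443 − 1000 = 1022.463 − 1000 = 22.46 permil

22.5 permil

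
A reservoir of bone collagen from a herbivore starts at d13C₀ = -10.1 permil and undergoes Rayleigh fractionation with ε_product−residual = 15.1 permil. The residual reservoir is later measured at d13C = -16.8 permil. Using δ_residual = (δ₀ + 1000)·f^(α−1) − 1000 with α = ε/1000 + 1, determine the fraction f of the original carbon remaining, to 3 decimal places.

α − 1 = ε/1000 = 0.0151
(δ_res + 1000)/(δ₀ + 1000) = (-16.8 + 1000)/(-10.1 + 1000) = 983.2/989.9 = 0.993232
f = 0.993232^(1/0.0151) = exp(ln(0.993232)/0.0151) = exp(-0.00679/0.0151)
f = exp(-0.4498) = 0.6378

0.638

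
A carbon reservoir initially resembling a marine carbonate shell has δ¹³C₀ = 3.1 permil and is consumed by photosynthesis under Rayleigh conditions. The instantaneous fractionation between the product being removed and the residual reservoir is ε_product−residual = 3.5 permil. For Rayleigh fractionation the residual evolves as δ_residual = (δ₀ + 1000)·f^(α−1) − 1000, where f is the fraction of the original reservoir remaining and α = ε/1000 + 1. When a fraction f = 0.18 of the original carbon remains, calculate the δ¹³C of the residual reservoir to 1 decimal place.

-2.9 permil

Rayleigh residual: δ_res = (δ₀ + 1000)·f^(α−1) − 1000
α = ε/1000 + 1 = 1.00350, so α − 1 = 0.00350
f^(α−1) = 0.18^(0.00350) = 0.994016
δ_res = (3.1 + 1000) × 0.994016 − 1000 = 997.098 − 1000 = -2.90 permil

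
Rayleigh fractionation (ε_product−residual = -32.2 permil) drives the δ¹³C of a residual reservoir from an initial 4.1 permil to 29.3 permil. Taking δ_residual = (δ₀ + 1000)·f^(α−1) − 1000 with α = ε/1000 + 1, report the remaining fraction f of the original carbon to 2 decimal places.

0.46

α − 1 = ε/1000 = -0.0322
(δ_res + 1000)/(δ₀ + 1000) = (29.3 + 1000)/(4.1 + 1000) = 1029.3/1004.1 = 1.025097
f = 1.025097^(1/-0.0322) = exp(ln(1.025097)/-0.0322) = exp(0.02479/-0.0322)
f = exp(-0.7698) = 0.4631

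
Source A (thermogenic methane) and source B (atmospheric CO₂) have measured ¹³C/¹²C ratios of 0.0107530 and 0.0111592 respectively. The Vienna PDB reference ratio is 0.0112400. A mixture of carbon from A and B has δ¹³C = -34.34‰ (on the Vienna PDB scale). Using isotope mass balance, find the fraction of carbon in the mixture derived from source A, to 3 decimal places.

δ_A = (0.0107530/0.0112400 − 1)×1000 = (0.956673 − 1)×1000 = -43.327‰
δ_B = (0.0111592/0.0112400 − 1)×1000 = (0.992811 − 1)×1000 = -7.189‰
f_A = (δ_mix − δ_B)/(δ_A − δ_B) = (-34.34 − (-7.189))/(-43.327 − (-7.189))
f_A = -27.151 / -36.139 = 0.7513

0.751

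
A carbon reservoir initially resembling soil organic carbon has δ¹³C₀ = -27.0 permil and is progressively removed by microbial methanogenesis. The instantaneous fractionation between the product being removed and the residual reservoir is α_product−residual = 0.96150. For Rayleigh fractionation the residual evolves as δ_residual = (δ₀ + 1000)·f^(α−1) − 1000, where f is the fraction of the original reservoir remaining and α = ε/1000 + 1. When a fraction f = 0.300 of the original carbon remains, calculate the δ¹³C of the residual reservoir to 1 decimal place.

19.2 permil

Rayleigh residual: δ_res = (δ₀ + 1000)·f^(α−1) − 1000
α − 1 = -0.03850
f^(α−1) = 0.300^(-0.03850) = 1.047444
δ_res = (-27.0 + 1000) × 1.047444 − 1000 = 1019.163 − 1000 = 19.16 permil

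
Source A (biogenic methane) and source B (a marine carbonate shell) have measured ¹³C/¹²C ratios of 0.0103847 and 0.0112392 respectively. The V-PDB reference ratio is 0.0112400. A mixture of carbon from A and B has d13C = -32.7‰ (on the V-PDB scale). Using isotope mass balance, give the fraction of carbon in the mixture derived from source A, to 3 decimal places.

0.429

δ_A = (0.0103847/0.0112400 − 1)×1000 = (0.923906 − 1)×1000 = -76.094‰
δ_B = (0.0112392/0.0112400 − 1)×1000 = (0.999929 − 1)×1000 = -0.071‰
f_A = (δ_mix − δ_B)/(δ_A − δ_B) = (-32.7 − (-0.071))/(-76.094 − (-0.071))
f_A = -32.629 / -76.023 = 0.4292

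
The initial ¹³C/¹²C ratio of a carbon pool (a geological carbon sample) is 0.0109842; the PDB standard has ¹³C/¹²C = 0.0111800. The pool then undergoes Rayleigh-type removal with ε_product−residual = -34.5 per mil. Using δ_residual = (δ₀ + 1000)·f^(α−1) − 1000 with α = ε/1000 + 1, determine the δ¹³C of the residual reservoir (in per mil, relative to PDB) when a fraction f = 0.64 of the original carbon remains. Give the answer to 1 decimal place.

-2.3 per mil

δ₀ = (0.0109842/0.0111800 − 1)×1000 = (0.982487 − 1)×1000 = -17.513 per mil
α − 1 = ε/1000 = -0.0345
f^(α−1) = 0.64^(-0.0345) = 1.015516
δ_res = (-17.513 + 1000) × 1.015516 − 1000 = 997.731 − 1000 = -2.27 per mil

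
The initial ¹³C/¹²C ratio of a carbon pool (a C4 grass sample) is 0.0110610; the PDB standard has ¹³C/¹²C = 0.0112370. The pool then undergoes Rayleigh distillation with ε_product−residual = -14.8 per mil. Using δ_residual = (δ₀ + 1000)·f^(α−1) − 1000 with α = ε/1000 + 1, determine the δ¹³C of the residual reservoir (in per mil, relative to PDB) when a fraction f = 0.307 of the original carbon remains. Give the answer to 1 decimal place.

1.7 per mil

δ₀ = (0.0110610/0.0112370 − 1)×1000 = (0.984337 − 1)×1000 = -15.663 per mil
α − 1 = ε/1000 = -0.0148
f^(α−1) = 0.307^(-0.0148) = 1.017631
δ_res = (-15.663 + 1000) × 1.017631 − 1000 = 1001.692 − 1000 = 1.69 per mil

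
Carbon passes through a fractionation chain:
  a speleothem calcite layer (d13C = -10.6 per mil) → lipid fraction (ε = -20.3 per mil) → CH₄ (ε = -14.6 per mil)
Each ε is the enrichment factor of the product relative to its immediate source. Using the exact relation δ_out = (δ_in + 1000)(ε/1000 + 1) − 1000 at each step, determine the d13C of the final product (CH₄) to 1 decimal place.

step 1: δ = (-10.60 + 1000)·(-20.3/1000 + 1) − 1000 = -30.68 per mil
step 2: δ = (-30.68 + 1000)·(-14.6/1000 + 1) − 1000 = -44.84 per mil

-44.8 per mil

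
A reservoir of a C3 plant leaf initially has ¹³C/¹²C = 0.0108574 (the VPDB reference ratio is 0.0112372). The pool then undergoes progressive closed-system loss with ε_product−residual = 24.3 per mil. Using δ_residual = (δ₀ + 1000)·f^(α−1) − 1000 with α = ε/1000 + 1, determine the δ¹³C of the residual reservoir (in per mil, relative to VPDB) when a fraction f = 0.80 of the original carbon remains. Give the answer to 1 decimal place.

δ₀ = (0.0108574/0.0112372 − 1)×1000 = (0.966202 − 1)×1000 = -33.798 per mil
α − 1 = ε/1000 = 0.0243
f^(α−1) = 0.80^(0.0243) = 0.994592
δ_res = (-33.798 + 1000) × 0.994592 − 1000 = 960.977 − 1000 = -39.02 per mil

-39.0 per mil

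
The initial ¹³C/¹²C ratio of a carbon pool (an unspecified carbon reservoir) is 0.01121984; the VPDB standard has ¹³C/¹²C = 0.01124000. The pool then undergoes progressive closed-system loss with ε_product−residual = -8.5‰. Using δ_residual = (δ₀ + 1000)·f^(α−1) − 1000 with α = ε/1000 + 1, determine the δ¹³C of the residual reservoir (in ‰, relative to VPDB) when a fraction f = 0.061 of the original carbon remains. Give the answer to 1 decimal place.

δ₀ = (0.01121984/0.01124000 − 1)×1000 = (0.998206 − 1)×1000 = -1.794‰
α − 1 = ε/1000 = -0.0085
f^(α−1) = 0.061^(-0.0085) = 1.024058
δ_res = (-1.794 + 1000) × 1.024058 − 1000 = 1022.222 − 1000 = 22.22‰

22.2‰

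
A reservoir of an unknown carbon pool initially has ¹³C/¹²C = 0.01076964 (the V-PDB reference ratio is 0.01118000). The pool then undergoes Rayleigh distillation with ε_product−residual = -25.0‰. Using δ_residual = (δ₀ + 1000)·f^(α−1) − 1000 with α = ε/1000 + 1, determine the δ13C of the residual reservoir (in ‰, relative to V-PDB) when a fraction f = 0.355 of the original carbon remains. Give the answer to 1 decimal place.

-11.4‰

δ₀ = (0.01076964/0.01118000 − 1)×1000 = (0.963295 − 1)×1000 = -36.705‰
α − 1 = ε/1000 = -0.0250
f^(α−1) = 0.355^(-0.0250) = 1.026229
δ_res = (-36.705 + 1000) × 1.026229 − 1000 = 988.561 − 1000 = -11.44‰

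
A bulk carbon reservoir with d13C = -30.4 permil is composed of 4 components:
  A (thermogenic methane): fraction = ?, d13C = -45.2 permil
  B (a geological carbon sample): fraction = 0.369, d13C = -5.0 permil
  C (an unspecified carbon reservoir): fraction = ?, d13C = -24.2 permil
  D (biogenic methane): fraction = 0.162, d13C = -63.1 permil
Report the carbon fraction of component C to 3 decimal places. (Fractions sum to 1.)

Let f_C and f_A be the unknown fractions; fractions sum to 1 so f_C + f_A = 0.469.
Mass balance: Σ fᵢ·δᵢ = δ_bulk ⇒ f_C·(-24.2) + f_A·(-45.2) = -30.4 − (-12.067) = -18.333
Substitute f_A = 0.469 − f_C:
f_C·(-24.2 − -45.2) = -18.333 − 0.469×(-45.2) = 2.866
f_C = 2.866 / 21.0 = 0.1365

0.136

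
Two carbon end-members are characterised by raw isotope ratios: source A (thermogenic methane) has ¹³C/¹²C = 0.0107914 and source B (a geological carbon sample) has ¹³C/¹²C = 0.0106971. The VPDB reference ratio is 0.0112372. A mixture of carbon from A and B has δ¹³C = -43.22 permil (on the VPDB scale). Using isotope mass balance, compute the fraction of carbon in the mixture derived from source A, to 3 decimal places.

δ_A = (0.0107914/0.0112372 − 1)×1000 = (0.960328 − 1)×1000 = -39.672 permil
δ_B = (0.0106971/0.0112372 − 1)×1000 = (0.951936 − 1)×1000 = -48.064 permil
f_A = (δ_mix − δ_B)/(δ_A − δ_B) = (-43.22 − (-48.064))/(-39.672 − (-48.064))
f_A = 4.844 / 8.392 = 0.5772

0.577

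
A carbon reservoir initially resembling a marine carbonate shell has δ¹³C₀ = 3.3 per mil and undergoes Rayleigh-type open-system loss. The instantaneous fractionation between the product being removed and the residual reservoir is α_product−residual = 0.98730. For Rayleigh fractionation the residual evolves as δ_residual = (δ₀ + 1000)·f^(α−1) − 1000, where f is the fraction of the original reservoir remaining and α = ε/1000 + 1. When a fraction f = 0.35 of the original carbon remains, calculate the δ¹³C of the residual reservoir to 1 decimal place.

16.8 per mil

Rayleigh residual: δ_res = (δ₀ + 1000)·f^(α−1) − 1000
α − 1 = -0.01270
f^(α−1) = 0.35^(-0.01270) = 1.013422
δ_res = (3.3 + 1000) × 1.013422 − 1000 = 1016.766 − 1000 = 16.77 per mil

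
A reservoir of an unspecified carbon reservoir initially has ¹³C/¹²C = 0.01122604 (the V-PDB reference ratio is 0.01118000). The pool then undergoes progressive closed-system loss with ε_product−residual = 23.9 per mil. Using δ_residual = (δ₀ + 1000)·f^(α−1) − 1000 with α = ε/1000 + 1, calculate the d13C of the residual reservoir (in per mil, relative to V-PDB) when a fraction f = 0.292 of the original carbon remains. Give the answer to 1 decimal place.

δ₀ = (0.01122604/0.01118000 − 1)×1000 = (1.004118 − 1)×1000 = 4.118 per mil
α − 1 = ε/1000 = 0.0239
f^(α−1) = 0.292^(0.0239) = 0.971008
δ_res = (4.118 + 1000) × 0.971008 − 1000 = 975.006 − 1000 = -24.99 per mil

-25.0 per mil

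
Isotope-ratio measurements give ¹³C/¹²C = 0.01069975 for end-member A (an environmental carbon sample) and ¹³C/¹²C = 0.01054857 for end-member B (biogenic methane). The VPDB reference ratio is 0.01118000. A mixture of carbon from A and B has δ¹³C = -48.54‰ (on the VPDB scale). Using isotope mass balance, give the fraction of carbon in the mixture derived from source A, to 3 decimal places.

0.587

δ_A = (0.01069975/0.01118000 − 1)×1000 = (0.957044 − 1)×1000 = -42.956‰
δ_B = (0.01054857/0.01118000 − 1)×1000 = (0.943521 − 1)×1000 = -56.479‰
f_A = (δ_mix − δ_B)/(δ_A − δ_B) = (-48.54 − (-56.479))/(-42.956 − (-56.479))
f_A = 7.939 / 13.522 = 0.5871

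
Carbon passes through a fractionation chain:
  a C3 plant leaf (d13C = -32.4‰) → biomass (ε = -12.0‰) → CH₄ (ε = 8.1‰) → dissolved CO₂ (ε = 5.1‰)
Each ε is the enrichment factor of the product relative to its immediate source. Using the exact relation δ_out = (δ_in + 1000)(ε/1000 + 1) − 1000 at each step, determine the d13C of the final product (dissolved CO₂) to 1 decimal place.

-31.4‰

step 1: δ = (-32.40 + 1000)·(-12.0/1000 + 1) − 1000 = -44.01‰
step 2: δ = (-44.01 + 1000)·(8.1/1000 + 1) − 1000 = -36.27‰
step 3: δ = (-36.27 + 1000)·(5.1/1000 + 1) − 1000 = -31.35‰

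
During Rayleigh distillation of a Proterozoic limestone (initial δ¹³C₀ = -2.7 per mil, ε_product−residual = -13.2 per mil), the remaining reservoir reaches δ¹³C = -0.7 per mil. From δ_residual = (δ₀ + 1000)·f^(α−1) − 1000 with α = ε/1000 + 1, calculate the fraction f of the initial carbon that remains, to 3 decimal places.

0.859

α − 1 = ε/1000 = -0.0132
(δ_res + 1000)/(δ₀ + 1000) = (-0.7 + 1000)/(-2.7 + 1000) = 999.3/997.3 = 1.002005
f = 1.002005^(1/-0.0132) = exp(ln(1.002005)/-0.0132) = exp(0.00200/-0.0132)
f = exp(-0.1518) = 0.8592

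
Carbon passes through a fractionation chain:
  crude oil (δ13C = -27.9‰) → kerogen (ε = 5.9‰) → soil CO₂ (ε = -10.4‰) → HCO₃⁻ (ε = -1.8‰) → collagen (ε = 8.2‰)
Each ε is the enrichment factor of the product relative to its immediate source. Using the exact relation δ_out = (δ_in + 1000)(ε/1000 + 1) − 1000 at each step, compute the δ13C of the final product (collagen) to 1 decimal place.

-26.2‰

step 1: δ = (-27.90 + 1000)·(5.9/1000 + 1) − 1000 = -22.16‰
step 2: δ = (-22.16 + 1000)·(-10.4/1000 + 1) − 1000 = -32.33‰
step 3: δ = (-32.33 + 1000)·(-1.8/1000 + 1) − 1000 = -34.08‰
step 4: δ = (-34.08 + 1000)·(8.2/1000 + 1) − 1000 = -26.16‰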